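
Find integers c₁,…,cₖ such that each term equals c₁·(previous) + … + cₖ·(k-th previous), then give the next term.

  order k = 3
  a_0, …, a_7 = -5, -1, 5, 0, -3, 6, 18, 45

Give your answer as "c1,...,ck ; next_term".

3,0,3 ; 153

  a_3 = 3·5 + 0·-1 + 3·-5 = 0
  a_4 = 3·0 + 0·5 + 3·-1 = -3
  a_5 = 3·-3 + 0·0 + 3·5 = 6
  a_6 = 3·6 + 0·-3 + 3·0 = 18
  a_7 = 3·18 + 0·6 + 3·-3 = 45
  a_8 = 3·45 + 0·18 + 3·6 = 153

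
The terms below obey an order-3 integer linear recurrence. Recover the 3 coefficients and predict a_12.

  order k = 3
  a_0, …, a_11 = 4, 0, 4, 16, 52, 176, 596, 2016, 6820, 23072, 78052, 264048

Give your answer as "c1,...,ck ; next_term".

  a_3 = 3·4 + 1·0 + 1·4 = 16
  a_4 = 3·16 + 1·4 + 1·0 = 52
  a_5 = 3·52 + 1·16 + 1·4 = 176
  a_6 = 3·176 + 1·52 + 1·16 = 596
  a_7 = 3·596 + 1·176 + 1·52 = 2016
  a_8 = 3·2016 + 1·596 + 1·176 = 6820
  a_9 = 3·6820 + 1·2016 + 1·596 = 23072
  a_10 = 3·23072 + 1·6820 + 1·2016 = 78052
  a_11 = 3·78052 + 1·23072 + 1·6820 = 264048
  a_12 = 3·264048 + 1·78052 + 1·23072 = 893268

3,1,1 ; 893268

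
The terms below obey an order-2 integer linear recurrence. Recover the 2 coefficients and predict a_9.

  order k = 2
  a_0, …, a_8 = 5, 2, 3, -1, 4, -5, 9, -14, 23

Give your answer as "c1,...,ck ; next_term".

-1,1 ; -37

  a_2 = -1·2 + 1·5 = 3
  a_3 = -1·3 + 1·2 = -1
  a_4 = -1·-1 + 1·3 = 4
  a_5 = -1·4 + 1·-1 = -5
  a_6 = -1·-5 + 1·4 = 9
  a_7 = -1·9 + 1·-5 = -14
  a_8 = -1·-14 + 1·9 = 23
  a_9 = -1·23 + 1·-14 = -37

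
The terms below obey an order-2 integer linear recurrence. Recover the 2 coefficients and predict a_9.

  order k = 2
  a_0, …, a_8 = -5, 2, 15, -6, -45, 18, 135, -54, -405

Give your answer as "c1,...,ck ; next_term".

0,-3 ; 162

  a_2 = 0·2 + -3·-5 = 15
  a_3 = 0·15 + -3·2 = -6
  a_4 = 0·-6 + -3·15 = -45
  a_5 = 0·-45 + -3·-6 = 18
  a_6 = 0·18 + -3·-45 = 135
  a_7 = 0·135 + -3·18 = -54
  a_8 = 0·-54 + -3·135 = -405
  a_9 = 0·-405 + -3·-54 = 162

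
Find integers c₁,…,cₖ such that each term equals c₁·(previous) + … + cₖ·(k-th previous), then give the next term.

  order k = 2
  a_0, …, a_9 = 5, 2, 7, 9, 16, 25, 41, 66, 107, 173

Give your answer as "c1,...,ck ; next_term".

1,1 ; 280

  a_2 = 1·2 + 1·5 = 7
  a_3 = 1·7 + 1·2 = 9
  a_4 = 1·9 + 1·7 = 16
  a_5 = 1·16 + 1·9 = 25
  a_6 = 1·25 + 1·16 = 41
  a_7 = 1·41 + 1·25 = 66
  a_8 = 1·66 + 1·41 = 107
  a_9 = 1·107 + 1·66 = 173
  a_10 = 1·173 + 1·107 = 280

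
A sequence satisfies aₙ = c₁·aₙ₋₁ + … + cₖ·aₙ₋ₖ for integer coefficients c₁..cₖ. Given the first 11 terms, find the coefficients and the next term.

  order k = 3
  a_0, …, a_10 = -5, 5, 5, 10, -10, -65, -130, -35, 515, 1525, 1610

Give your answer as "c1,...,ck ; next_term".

  a_3 = 2·5 + -3·5 + -3·-5 = 10
  a_4 = 2·10 + -3·5 + -3·5 = -10
  a_5 = 2·-10 + -3·10 + -3·5 = -65
  a_6 = 2·-65 + -3·-10 + -3·10 = -130
  a_7 = 2·-130 + -3·-65 + -3·-10 = -35
  a_8 = 2·-35 + -3·-130 + -3·-65 = 515
  a_9 = 2·515 + -3·-35 + -3·-130 = 1525
  a_10 = 2·1525 + -3·515 + -3·-35 = 1610
  a_11 = 2·1610 + -3·1525 + -3·515 = -2900

2,-3,-3 ; -2900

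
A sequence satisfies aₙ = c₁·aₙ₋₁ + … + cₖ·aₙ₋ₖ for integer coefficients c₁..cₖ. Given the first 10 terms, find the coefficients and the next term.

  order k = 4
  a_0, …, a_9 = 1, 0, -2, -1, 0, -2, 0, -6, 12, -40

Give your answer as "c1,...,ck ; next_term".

-2,2,0,2 ; 104

  a_4 = -2·-1 + 2·-2 + 0·0 + 2·1 = 0
  a_5 = -2·0 + 2·-1 + 0·-2 + 2·0 = -2
  a_6 = -2·-2 + 2·0 + 0·-1 + 2·-2 = 0
  a_7 = -2·0 + 2·-2 + 0·0 + 2·-1 = -6
  a_8 = -2·-6 + 2·0 + 0·-2 + 2·0 = 12
  a_9 = -2·12 + 2·-6 + 0·0 + 2·-2 = -40
  a_10 = -2·-40 + 2·12 + 0·-6 + 2·0 = 104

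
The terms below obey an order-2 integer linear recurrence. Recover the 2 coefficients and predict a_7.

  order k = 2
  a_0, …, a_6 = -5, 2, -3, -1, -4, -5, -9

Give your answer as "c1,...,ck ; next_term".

  a_2 = 1·2 + 1·-5 = -3
  a_3 = 1·-3 + 1·2 = -1
  a_4 = 1·-1 + 1·-3 = -4
  a_5 = 1·-4 + 1·-1 = -5
  a_6 = 1·-5 + 1·-4 = -9
  a_7 = 1·-9 + 1·-5 = -14

1,1 ; -14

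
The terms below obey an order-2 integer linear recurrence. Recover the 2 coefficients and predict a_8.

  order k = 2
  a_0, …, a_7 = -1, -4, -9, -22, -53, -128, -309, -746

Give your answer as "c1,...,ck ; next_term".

  a_2 = 2·-4 + 1·-1 = -9
  a_3 = 2·-9 + 1·-4 = -22
  a_4 = 2·-22 + 1·-9 = -53
  a_5 = 2·-53 + 1·-22 = -128
  a_6 = 2·-128 + 1·-53 = -309
  a_7 = 2·-309 + 1·-128 = -746
  a_8 = 2·-746 + 1·-309 = -1801

2,1 ; -1801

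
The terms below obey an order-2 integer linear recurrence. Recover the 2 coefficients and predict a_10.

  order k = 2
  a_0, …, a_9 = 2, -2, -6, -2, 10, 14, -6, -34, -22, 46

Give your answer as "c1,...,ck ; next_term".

  a_2 = 1·-2 + -2·2 = -6
  a_3 = 1·-6 + -2·-2 = -2
  a_4 = 1·-2 + -2·-6 = 10
  a_5 = 1·10 + -2·-2 = 14
  a_6 = 1·14 + -2·10 = -6
  a_7 = 1·-6 + -2·14 = -34
  a_8 = 1·-34 + -2·-6 = -22
  a_9 = 1·-22 + -2·-34 = 46
  a_10 = 1·46 + -2·-22 = 90

1,-2 ; 90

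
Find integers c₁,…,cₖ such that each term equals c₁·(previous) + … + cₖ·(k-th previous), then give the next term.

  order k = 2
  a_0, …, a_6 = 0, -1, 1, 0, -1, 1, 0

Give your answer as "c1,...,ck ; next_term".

-1,-1 ; -1

  a_2 = -1·-1 + -1·0 = 1
  a_3 = -1·1 + -1·-1 = 0
  a_4 = -1·0 + -1·1 = -1
  a_5 = -1·-1 + -1·0 = 1
  a_6 = -1·1 + -1·-1 = 0
  a_7 = -1·0 + -1·1 = -1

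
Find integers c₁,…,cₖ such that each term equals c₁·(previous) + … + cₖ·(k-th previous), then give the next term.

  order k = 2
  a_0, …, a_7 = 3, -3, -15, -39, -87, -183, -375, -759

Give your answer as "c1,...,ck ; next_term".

3,-2 ; -1527

  a_2 = 3·-3 + -2·3 = -15
  a_3 = 3·-15 + -2·-3 = -39
  a_4 = 3·-39 + -2·-15 = -87
  a_5 = 3·-87 + -2·-39 = -183
  a_6 = 3·-183 + -2·-87 = -375
  a_7 = 3·-375 + -2·-183 = -759
  a_8 = 3·-759 + -2·-375 = -1527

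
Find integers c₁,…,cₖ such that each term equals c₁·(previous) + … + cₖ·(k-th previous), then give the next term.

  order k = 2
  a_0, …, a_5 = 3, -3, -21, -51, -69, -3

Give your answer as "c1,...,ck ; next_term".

3,-4 ; 267

  a_2 = 3·-3 + -4·3 = -21
  a_3 = 3·-21 + -4·-3 = -51
  a_4 = 3·-51 + -4·-21 = -69
  a_5 = 3·-69 + -4·-51 = -3
  a_6 = 3·-3 + -4·-69 = 267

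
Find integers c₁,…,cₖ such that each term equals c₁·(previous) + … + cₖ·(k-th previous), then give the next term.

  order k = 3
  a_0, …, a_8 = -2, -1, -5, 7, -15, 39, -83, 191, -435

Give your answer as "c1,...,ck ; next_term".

  a_3 = -1·-5 + 2·-1 + -2·-2 = 7
  a_4 = -1·7 + 2·-5 + -2·-1 = -15
  a_5 = -1·-15 + 2·7 + -2·-5 = 39
  a_6 = -1·39 + 2·-15 + -2·7 = -83
  a_7 = -1·-83 + 2·39 + -2·-15 = 191
  a_8 = -1·191 + 2·-83 + -2·39 = -435
  a_9 = -1·-435 + 2·191 + -2·-83 = 983

-1,2,-2 ; 983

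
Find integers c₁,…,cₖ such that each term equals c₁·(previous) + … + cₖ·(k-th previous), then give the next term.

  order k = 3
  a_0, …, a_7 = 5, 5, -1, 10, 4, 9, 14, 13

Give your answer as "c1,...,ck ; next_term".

  a_3 = 0·-1 + 1·5 + 1·5 = 10
  a_4 = 0·10 + 1·-1 + 1·5 = 4
  a_5 = 0·4 + 1·10 + 1·-1 = 9
  a_6 = 0·9 + 1·4 + 1·10 = 14
  a_7 = 0·14 + 1·9 + 1·4 = 13
  a_8 = 0·13 + 1·14 + 1·9 = 23

0,1,1 ; 23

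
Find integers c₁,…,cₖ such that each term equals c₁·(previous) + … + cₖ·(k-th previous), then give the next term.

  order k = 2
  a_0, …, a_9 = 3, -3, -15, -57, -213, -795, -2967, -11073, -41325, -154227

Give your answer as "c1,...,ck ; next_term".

  a_2 = 4·-3 + -1·3 = -15
  a_3 = 4·-15 + -1·-3 = -57
  a_4 = 4·-57 + -1·-15 = -213
  a_5 = 4·-213 + -1·-57 = -795
  a_6 = 4·-795 + -1·-213 = -2967
  a_7 = 4·-2967 + -1·-795 = -11073
  a_8 = 4·-11073 + -1·-2967 = -41325
  a_9 = 4·-41325 + -1·-11073 = -154227
  a_10 = 4·-154227 + -1·-41325 = -575583

4,-1 ; -575583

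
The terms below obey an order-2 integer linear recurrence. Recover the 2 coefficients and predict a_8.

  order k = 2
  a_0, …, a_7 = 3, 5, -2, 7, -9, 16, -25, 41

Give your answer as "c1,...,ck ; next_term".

-1,1 ; -66

  a_2 = -1·5 + 1·3 = -2
  a_3 = -1·-2 + 1·5 = 7
  a_4 = -1·7 + 1·-2 = -9
  a_5 = -1·-9 + 1·7 = 16
  a_6 = -1·16 + 1·-9 = -25
  a_7 = -1·-25 + 1·16 = 41
  a_8 = -1·41 + 1·-25 = -66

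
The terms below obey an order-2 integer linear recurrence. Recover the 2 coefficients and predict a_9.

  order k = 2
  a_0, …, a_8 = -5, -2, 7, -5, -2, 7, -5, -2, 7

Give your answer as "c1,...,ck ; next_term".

  a_2 = -1·-2 + -1·-5 = 7
  a_3 = -1·7 + -1·-2 = -5
  a_4 = -1·-5 + -1·7 = -2
  a_5 = -1·-2 + -1·-5 = 7
  a_6 = -1·7 + -1·-2 = -5
  a_7 = -1·-5 + -1·7 = -2
  a_8 = -1·-2 + -1·-5 = 7
  a_9 = -1·7 + -1·-2 = -5

-1,-1 ; -5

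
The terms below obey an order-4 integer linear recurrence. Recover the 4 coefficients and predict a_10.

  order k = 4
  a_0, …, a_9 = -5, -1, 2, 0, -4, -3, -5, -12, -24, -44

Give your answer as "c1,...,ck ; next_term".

  a_4 = 1·0 + 1·2 + 1·-1 + 1·-5 = -4
  a_5 = 1·-4 + 1·0 + 1·2 + 1·-1 = -3
  a_6 = 1·-3 + 1·-4 + 1·0 + 1·2 = -5
  a_7 = 1·-5 + 1·-3 + 1·-4 + 1·0 = -12
  a_8 = 1·-12 + 1·-5 + 1·-3 + 1·-4 = -24
  a_9 = 1·-24 + 1·-12 + 1·-5 + 1·-3 = -44
  a_10 = 1·-44 + 1·-24 + 1·-12 + 1·-5 = -85

1,1,1,1 ; -85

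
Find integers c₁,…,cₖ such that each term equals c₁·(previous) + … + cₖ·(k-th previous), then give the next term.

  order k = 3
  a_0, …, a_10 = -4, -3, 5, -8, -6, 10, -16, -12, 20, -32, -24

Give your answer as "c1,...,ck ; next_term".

  a_3 = 0·5 + 0·-3 + 2·-4 = -8
  a_4 = 0·-8 + 0·5 + 2·-3 = -6
  a_5 = 0·-6 + 0·-8 + 2·5 = 10
  a_6 = 0·10 + 0·-6 + 2·-8 = -16
  a_7 = 0·-16 + 0·10 + 2·-6 = -12
  a_8 = 0·-12 + 0·-16 + 2·10 = 20
  a_9 = 0·20 + 0·-12 + 2·-16 = -32
  a_10 = 0·-32 + 0·20 + 2·-12 = -24
  a_11 = 0·-24 + 0·-32 + 2·20 = 40

0,0,2 ; 40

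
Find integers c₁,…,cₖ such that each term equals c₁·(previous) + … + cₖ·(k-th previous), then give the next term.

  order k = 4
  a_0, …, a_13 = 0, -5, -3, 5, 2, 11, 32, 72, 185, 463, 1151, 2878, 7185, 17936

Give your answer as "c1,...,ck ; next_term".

  a_4 = 2·5 + 1·-3 + 1·-5 + -1·0 = 2
  a_5 = 2·2 + 1·5 + 1·-3 + -1·-5 = 11
  a_6 = 2·11 + 1·2 + 1·5 + -1·-3 = 32
  a_7 = 2·32 + 1·11 + 1·2 + -1·5 = 72
  a_8 = 2·72 + 1·32 + 1·11 + -1·2 = 185
  a_9 = 2·185 + 1·72 + 1·32 + -1·11 = 463
  a_10 = 2·463 + 1·185 + 1·72 + -1·32 = 1151
  a_11 = 2·1151 + 1·463 + 1·185 + -1·72 = 2878
  a_12 = 2·2878 + 1·1151 + 1·463 + -1·185 = 7185
  a_13 = 2·7185 + 1·2878 + 1·1151 + -1·463 = 17936
  a_14 = 2·17936 + 1·7185 + 1·2878 + -1·1151 = 44784

2,1,1,-1 ; 44784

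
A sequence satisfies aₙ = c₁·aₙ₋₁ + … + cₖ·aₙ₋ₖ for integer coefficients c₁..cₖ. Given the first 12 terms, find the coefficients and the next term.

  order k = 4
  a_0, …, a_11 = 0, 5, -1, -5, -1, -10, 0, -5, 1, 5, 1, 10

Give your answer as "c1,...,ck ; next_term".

  a_4 = 0·-5 + 1·-1 + 0·5 + -1·0 = -1
  a_5 = 0·-1 + 1·-5 + 0·-1 + -1·5 = -10
  a_6 = 0·-10 + 1·-1 + 0·-5 + -1·-1 = 0
  a_7 = 0·0 + 1·-10 + 0·-1 + -1·-5 = -5
  a_8 = 0·-5 + 1·0 + 0·-10 + -1·-1 = 1
  a_9 = 0·1 + 1·-5 + 0·0 + -1·-10 = 5
  a_10 = 0·5 + 1·1 + 0·-5 + -1·0 = 1
  a_11 = 0·1 + 1·5 + 0·1 + -1·-5 = 10
  a_12 = 0·10 + 1·1 + 0·5 + -1·1 = 0

0,1,0,-1 ; 0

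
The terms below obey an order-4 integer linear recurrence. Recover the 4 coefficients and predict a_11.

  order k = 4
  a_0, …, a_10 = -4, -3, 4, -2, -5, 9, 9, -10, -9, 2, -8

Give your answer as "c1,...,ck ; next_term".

  a_4 = 1·-2 + -2·4 + 1·-3 + -2·-4 = -5
  a_5 = 1·-5 + -2·-2 + 1·4 + -2·-3 = 9
  a_6 = 1·9 + -2·-5 + 1·-2 + -2·4 = 9
  a_7 = 1·9 + -2·9 + 1·-5 + -2·-2 = -10
  a_8 = 1·-10 + -2·9 + 1·9 + -2·-5 = -9
  a_9 = 1·-9 + -2·-10 + 1·9 + -2·9 = 2
  a_10 = 1·2 + -2·-9 + 1·-10 + -2·9 = -8
  a_11 = 1·-8 + -2·2 + 1·-9 + -2·-10 = -1

1,-2,1,-2 ; -1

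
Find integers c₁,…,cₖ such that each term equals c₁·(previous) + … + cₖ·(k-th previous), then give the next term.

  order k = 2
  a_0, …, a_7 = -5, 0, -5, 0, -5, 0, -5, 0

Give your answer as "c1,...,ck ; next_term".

0,1 ; -5

  a_2 = 0·0 + 1·-5 = -5
  a_3 = 0·-5 + 1·0 = 0
  a_4 = 0·0 + 1·-5 = -5
  a_5 = 0·-5 + 1·0 = 0
  a_6 = 0·0 + 1·-5 = -5
  a_7 = 0·-5 + 1·0 = 0
  a_8 = 0·0 + 1·-5 = -5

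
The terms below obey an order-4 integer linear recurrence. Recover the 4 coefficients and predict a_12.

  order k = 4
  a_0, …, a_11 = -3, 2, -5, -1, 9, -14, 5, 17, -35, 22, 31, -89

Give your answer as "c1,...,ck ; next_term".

-2,-2,0,1 ; 81

  a_4 = -2·-1 + -2·-5 + 0·2 + 1·-3 = 9
  a_5 = -2·9 + -2·-1 + 0·-5 + 1·2 = -14
  a_6 = -2·-14 + -2·9 + 0·-1 + 1·-5 = 5
  a_7 = -2·5 + -2·-14 + 0·9 + 1·-1 = 17
  a_8 = -2·17 + -2·5 + 0·-14 + 1·9 = -35
  a_9 = -2·-35 + -2·17 + 0·5 + 1·-14 = 22
  a_10 = -2·22 + -2·-35 + 0·17 + 1·5 = 31
  a_11 = -2·31 + -2·22 + 0·-35 + 1·17 = -89
  a_12 = -2·-89 + -2·31 + 0·22 + 1·-35 = 81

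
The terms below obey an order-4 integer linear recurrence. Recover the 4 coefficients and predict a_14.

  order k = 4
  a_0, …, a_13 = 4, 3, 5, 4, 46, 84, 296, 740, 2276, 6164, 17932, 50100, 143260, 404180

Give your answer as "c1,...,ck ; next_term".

  a_4 = 1·4 + 4·5 + 2·3 + 4·4 = 46
  a_5 = 1·46 + 4·4 + 2·5 + 4·3 = 84
  a_6 = 1·84 + 4·46 + 2·4 + 4·5 = 296
  a_7 = 1·296 + 4·84 + 2·46 + 4·4 = 740
  a_8 = 1·740 + 4·296 + 2·84 + 4·46 = 2276
  a_9 = 1·2276 + 4·740 + 2·296 + 4·84 = 6164
  a_10 = 1·6164 + 4·2276 + 2·740 + 4·296 = 17932
  a_11 = 1·17932 + 4·6164 + 2·2276 + 4·740 = 50100
  a_12 = 1·50100 + 4·17932 + 2·6164 + 4·2276 = 143260
  a_13 = 1·143260 + 4·50100 + 2·17932 + 4·6164 = 404180
  a_14 = 1·404180 + 4·143260 + 2·50100 + 4·17932 = 1149148

1,4,2,4 ; 1149148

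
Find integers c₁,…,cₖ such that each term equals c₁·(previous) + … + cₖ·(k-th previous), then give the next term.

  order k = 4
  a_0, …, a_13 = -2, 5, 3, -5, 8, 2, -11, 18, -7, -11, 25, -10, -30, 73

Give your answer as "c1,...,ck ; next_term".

  a_4 = -2·-5 + -1·3 + 1·5 + 2·-2 = 8
  a_5 = -2·8 + -1·-5 + 1·3 + 2·5 = 2
  a_6 = -2·2 + -1·8 + 1·-5 + 2·3 = -11
  a_7 = -2·-11 + -1·2 + 1·8 + 2·-5 = 18
  a_8 = -2·18 + -1·-11 + 1·2 + 2·8 = -7
  a_9 = -2·-7 + -1·18 + 1·-11 + 2·2 = -11
  a_10 = -2·-11 + -1·-7 + 1·18 + 2·-11 = 25
  a_11 = -2·25 + -1·-11 + 1·-7 + 2·18 = -10
  a_12 = -2·-10 + -1·25 + 1·-11 + 2·-7 = -30
  a_13 = -2·-30 + -1·-10 + 1·25 + 2·-11 = 73
  a_14 = -2·73 + -1·-30 + 1·-10 + 2·25 = -76

-2,-1,1,2 ; -76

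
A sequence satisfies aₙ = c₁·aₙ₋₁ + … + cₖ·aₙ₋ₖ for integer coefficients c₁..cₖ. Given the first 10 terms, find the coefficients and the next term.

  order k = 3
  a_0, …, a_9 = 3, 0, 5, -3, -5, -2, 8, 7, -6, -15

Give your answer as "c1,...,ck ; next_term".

0,-1,-1 ; -1

  a_3 = 0·5 + -1·0 + -1·3 = -3
  a_4 = 0·-3 + -1·5 + -1·0 = -5
  a_5 = 0·-5 + -1·-3 + -1·5 = -2
  a_6 = 0·-2 + -1·-5 + -1·-3 = 8
  a_7 = 0·8 + -1·-2 + -1·-5 = 7
  a_8 = 0·7 + -1·8 + -1·-2 = -6
  a_9 = 0·-6 + -1·7 + -1·8 = -15
  a_10 = 0·-15 + -1·-6 + -1·7 = -1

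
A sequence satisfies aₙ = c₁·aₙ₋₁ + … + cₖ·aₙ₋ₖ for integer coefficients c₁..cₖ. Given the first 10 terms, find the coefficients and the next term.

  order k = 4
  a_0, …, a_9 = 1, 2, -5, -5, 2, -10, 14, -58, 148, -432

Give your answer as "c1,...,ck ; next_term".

-2,2,0,2 ; 1188

  a_4 = -2·-5 + 2·-5 + 0·2 + 2·1 = 2
  a_5 = -2·2 + 2·-5 + 0·-5 + 2·2 = -10
  a_6 = -2·-10 + 2·2 + 0·-5 + 2·-5 = 14
  a_7 = -2·14 + 2·-10 + 0·2 + 2·-5 = -58
  a_8 = -2·-58 + 2·14 + 0·-10 + 2·2 = 148
  a_9 = -2·148 + 2·-58 + 0·14 + 2·-10 = -432
  a_10 = -2·-432 + 2·148 + 0·-58 + 2·14 = 1188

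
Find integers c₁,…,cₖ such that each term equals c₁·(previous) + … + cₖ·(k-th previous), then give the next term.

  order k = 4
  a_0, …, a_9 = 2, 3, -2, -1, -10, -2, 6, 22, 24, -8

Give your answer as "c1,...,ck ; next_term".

  a_4 = 0·-1 + 0·-2 + -2·3 + -2·2 = -10
  a_5 = 0·-10 + 0·-1 + -2·-2 + -2·3 = -2
  a_6 = 0·-2 + 0·-10 + -2·-1 + -2·-2 = 6
  a_7 = 0·6 + 0·-2 + -2·-10 + -2·-1 = 22
  a_8 = 0·22 + 0·6 + -2·-2 + -2·-10 = 24
  a_9 = 0·24 + 0·22 + -2·6 + -2·-2 = -8
  a_10 = 0·-8 + 0·24 + -2·22 + -2·6 = -56

0,0,-2,-2 ; -56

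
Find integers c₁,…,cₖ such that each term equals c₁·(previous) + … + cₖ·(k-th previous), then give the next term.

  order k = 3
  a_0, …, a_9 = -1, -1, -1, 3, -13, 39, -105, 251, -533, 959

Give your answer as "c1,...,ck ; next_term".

  a_3 = -4·-1 + -3·-1 + 4·-1 = 3
  a_4 = -4·3 + -3·-1 + 4·-1 = -13
  a_5 = -4·-13 + -3·3 + 4·-1 = 39
  a_6 = -4·39 + -3·-13 + 4·3 = -105
  a_7 = -4·-105 + -3·39 + 4·-13 = 251
  a_8 = -4·251 + -3·-105 + 4·39 = -533
  a_9 = -4·-533 + -3·251 + 4·-105 = 959
  a_10 = -4·959 + -3·-533 + 4·251 = -1233

-4,-3,4 ; -1233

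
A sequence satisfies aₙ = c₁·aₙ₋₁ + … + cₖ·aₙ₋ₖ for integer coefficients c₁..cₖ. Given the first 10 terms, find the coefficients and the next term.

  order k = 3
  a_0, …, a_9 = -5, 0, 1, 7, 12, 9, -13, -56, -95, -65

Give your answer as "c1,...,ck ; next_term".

2,-2,-1 ; 116

  a_3 = 2·1 + -2·0 + -1·-5 = 7
  a_4 = 2·7 + -2·1 + -1·0 = 12
  a_5 = 2·12 + -2·7 + -1·1 = 9
  a_6 = 2·9 + -2·12 + -1·7 = -13
  a_7 = 2·-13 + -2·9 + -1·12 = -56
  a_8 = 2·-56 + -2·-13 + -1·9 = -95
  a_9 = 2·-95 + -2·-56 + -1·-13 = -65
  a_10 = 2·-65 + -2·-95 + -1·-56 = 116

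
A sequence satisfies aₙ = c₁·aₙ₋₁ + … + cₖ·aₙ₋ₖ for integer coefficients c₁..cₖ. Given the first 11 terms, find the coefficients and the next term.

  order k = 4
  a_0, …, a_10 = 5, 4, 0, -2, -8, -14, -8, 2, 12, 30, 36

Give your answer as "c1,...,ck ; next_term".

  a_4 = 1·-2 + -1·0 + 1·4 + -2·5 = -8
  a_5 = 1·-8 + -1·-2 + 1·0 + -2·4 = -14
  a_6 = 1·-14 + -1·-8 + 1·-2 + -2·0 = -8
  a_7 = 1·-8 + -1·-14 + 1·-8 + -2·-2 = 2
  a_8 = 1·2 + -1·-8 + 1·-14 + -2·-8 = 12
  a_9 = 1·12 + -1·2 + 1·-8 + -2·-14 = 30
  a_10 = 1·30 + -1·12 + 1·2 + -2·-8 = 36
  a_11 = 1·36 + -1·30 + 1·12 + -2·2 = 14

1,-1,1,-2 ; 14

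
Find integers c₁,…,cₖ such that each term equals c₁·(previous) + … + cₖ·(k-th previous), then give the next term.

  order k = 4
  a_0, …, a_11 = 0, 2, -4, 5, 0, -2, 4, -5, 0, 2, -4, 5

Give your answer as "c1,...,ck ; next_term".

  a_4 = 0·5 + 0·-4 + 0·2 + -1·0 = 0
  a_5 = 0·0 + 0·5 + 0·-4 + -1·2 = -2
  a_6 = 0·-2 + 0·0 + 0·5 + -1·-4 = 4
  a_7 = 0·4 + 0·-2 + 0·0 + -1·5 = -5
  a_8 = 0·-5 + 0·4 + 0·-2 + -1·0 = 0
  a_9 = 0·0 + 0·-5 + 0·4 + -1·-2 = 2
  a_10 = 0·2 + 0·0 + 0·-5 + -1·4 = -4
  a_11 = 0·-4 + 0·2 + 0·0 + -1·-5 = 5
  a_12 = 0·5 + 0·-4 + 0·2 + -1·0 = 0

0,0,0,-1 ; 0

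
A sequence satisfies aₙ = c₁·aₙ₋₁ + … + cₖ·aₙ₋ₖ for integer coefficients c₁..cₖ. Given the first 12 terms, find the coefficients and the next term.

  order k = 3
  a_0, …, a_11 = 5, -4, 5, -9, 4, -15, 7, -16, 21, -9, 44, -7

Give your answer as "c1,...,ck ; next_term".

1,1,-2 ; 55

  a_3 = 1·5 + 1·-4 + -2·5 = -9
  a_4 = 1·-9 + 1·5 + -2·-4 = 4
  a_5 = 1·4 + 1·-9 + -2·5 = -15
  a_6 = 1·-15 + 1·4 + -2·-9 = 7
  a_7 = 1·7 + 1·-15 + -2·4 = -16
  a_8 = 1·-16 + 1·7 + -2·-15 = 21
  a_9 = 1·21 + 1·-16 + -2·7 = -9
  a_10 = 1·-9 + 1·21 + -2·-16 = 44
  a_11 = 1·44 + 1·-9 + -2·21 = -7
  a_12 = 1·-7 + 1·44 + -2·-9 = 55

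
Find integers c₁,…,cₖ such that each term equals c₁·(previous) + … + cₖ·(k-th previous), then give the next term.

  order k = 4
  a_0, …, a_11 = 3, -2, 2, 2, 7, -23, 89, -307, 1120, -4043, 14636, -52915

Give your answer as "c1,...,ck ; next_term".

-3,2,0,3 ; 191377

  a_4 = -3·2 + 2·2 + 0·-2 + 3·3 = 7
  a_5 = -3·7 + 2·2 + 0·2 + 3·-2 = -23
  a_6 = -3·-23 + 2·7 + 0·2 + 3·2 = 89
  a_7 = -3·89 + 2·-23 + 0·7 + 3·2 = -307
  a_8 = -3·-307 + 2·89 + 0·-23 + 3·7 = 1120
  a_9 = -3·1120 + 2·-307 + 0·89 + 3·-23 = -4043
  a_10 = -3·-4043 + 2·1120 + 0·-307 + 3·89 = 14636
  a_11 = -3·14636 + 2·-4043 + 0·1120 + 3·-307 = -52915
  a_12 = -3·-52915 + 2·14636 + 0·-4043 + 3·1120 = 191377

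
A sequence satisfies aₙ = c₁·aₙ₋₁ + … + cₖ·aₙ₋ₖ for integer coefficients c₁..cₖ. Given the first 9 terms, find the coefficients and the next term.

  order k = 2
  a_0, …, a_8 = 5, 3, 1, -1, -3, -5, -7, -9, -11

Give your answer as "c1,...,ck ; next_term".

  a_2 = 2·3 + -1·5 = 1
  a_3 = 2·1 + -1·3 = -1
  a_4 = 2·-1 + -1·1 = -3
  a_5 = 2·-3 + -1·-1 = -5
  a_6 = 2·-5 + -1·-3 = -7
  a_7 = 2·-7 + -1·-5 = -9
  a_8 = 2·-9 + -1·-7 = -11
  a_9 = 2·-11 + -1·-9 = -13

2,-1 ; -13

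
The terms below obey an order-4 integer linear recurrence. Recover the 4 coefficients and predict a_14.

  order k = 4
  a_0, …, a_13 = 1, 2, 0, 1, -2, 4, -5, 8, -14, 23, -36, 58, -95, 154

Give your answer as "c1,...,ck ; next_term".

-1,0,-1,1 ; -248

  a_4 = -1·1 + 0·0 + -1·2 + 1·1 = -2
  a_5 = -1·-2 + 0·1 + -1·0 + 1·2 = 4
  a_6 = -1·4 + 0·-2 + -1·1 + 1·0 = -5
  a_7 = -1·-5 + 0·4 + -1·-2 + 1·1 = 8
  a_8 = -1·8 + 0·-5 + -1·4 + 1·-2 = -14
  a_9 = -1·-14 + 0·8 + -1·-5 + 1·4 = 23
  a_10 = -1·23 + 0·-14 + -1·8 + 1·-5 = -36
  a_11 = -1·-36 + 0·23 + -1·-14 + 1·8 = 58
  a_12 = -1·58 + 0·-36 + -1·23 + 1·-14 = -95
  a_13 = -1·-95 + 0·58 + -1·-36 + 1·23 = 154
  a_14 = -1·154 + 0·-95 + -1·58 + 1·-36 = -248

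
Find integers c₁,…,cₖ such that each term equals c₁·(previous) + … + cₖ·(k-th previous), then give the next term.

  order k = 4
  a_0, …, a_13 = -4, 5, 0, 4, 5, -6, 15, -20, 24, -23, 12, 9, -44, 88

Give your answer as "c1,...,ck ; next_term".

-1,1,1,-1 ; -135

  a_4 = -1·4 + 1·0 + 1·5 + -1·-4 = 5
  a_5 = -1·5 + 1·4 + 1·0 + -1·5 = -6
  a_6 = -1·-6 + 1·5 + 1·4 + -1·0 = 15
  a_7 = -1·15 + 1·-6 + 1·5 + -1·4 = -20
  a_8 = -1·-20 + 1·15 + 1·-6 + -1·5 = 24
  a_9 = -1·24 + 1·-20 + 1·15 + -1·-6 = -23
  a_10 = -1·-23 + 1·24 + 1·-20 + -1·15 = 12
  a_11 = -1·12 + 1·-23 + 1·24 + -1·-20 = 9
  a_12 = -1·9 + 1·12 + 1·-23 + -1·24 = -44
  a_13 = -1·-44 + 1·9 + 1·12 + -1·-23 = 88
  a_14 = -1·88 + 1·-44 + 1·9 + -1·12 = -135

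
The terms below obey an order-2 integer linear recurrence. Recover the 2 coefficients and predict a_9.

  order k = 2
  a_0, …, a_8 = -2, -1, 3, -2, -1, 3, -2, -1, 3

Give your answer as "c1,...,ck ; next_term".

  a_2 = -1·-1 + -1·-2 = 3
  a_3 = -1·3 + -1·-1 = -2
  a_4 = -1·-2 + -1·3 = -1
  a_5 = -1·-1 + -1·-2 = 3
  a_6 = -1·3 + -1·-1 = -2
  a_7 = -1·-2 + -1·3 = -1
  a_8 = -1·-1 + -1·-2 = 3
  a_9 = -1·3 + -1·-1 = -2

-1,-1 ; -2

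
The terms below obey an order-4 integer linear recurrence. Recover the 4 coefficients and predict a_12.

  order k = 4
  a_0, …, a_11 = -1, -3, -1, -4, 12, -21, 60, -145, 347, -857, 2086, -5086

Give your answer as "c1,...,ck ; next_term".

-2,1,-1,-2 ; 12421

  a_4 = -2·-4 + 1·-1 + -1·-3 + -2·-1 = 12
  a_5 = -2·12 + 1·-4 + -1·-1 + -2·-3 = -21
  a_6 = -2·-21 + 1·12 + -1·-4 + -2·-1 = 60
  a_7 = -2·60 + 1·-21 + -1·12 + -2·-4 = -145
  a_8 = -2·-145 + 1·60 + -1·-21 + -2·12 = 347
  a_9 = -2·347 + 1·-145 + -1·60 + -2·-21 = -857
  a_10 = -2·-857 + 1·347 + -1·-145 + -2·60 = 2086
  a_11 = -2·2086 + 1·-857 + -1·347 + -2·-145 = -5086
  a_12 = -2·-5086 + 1·2086 + -1·-857 + -2·347 = 12421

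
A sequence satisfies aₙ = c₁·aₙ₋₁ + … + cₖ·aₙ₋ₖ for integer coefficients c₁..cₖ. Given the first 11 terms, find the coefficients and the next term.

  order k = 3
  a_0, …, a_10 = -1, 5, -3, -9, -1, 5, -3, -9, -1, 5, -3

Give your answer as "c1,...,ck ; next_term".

1,-1,1 ; -9

  a_3 = 1·-3 + -1·5 + 1·-1 = -9
  a_4 = 1·-9 + -1·-3 + 1·5 = -1
  a_5 = 1·-1 + -1·-9 + 1·-3 = 5
  a_6 = 1·5 + -1·-1 + 1·-9 = -3
  a_7 = 1·-3 + -1·5 + 1·-1 = -9
  a_8 = 1·-9 + -1·-3 + 1·5 = -1
  a_9 = 1·-1 + -1·-9 + 1·-3 = 5
  a_10 = 1·5 + -1·-1 + 1·-9 = -3
  a_11 = 1·-3 + -1·5 + 1·-1 = -9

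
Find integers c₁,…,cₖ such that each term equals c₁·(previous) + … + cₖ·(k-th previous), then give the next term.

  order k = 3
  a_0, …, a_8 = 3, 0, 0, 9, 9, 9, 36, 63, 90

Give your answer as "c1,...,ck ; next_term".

  a_3 = 1·0 + 0·0 + 3·3 = 9
  a_4 = 1·9 + 0·0 + 3·0 = 9
  a_5 = 1·9 + 0·9 + 3·0 = 9
  a_6 = 1·9 + 0·9 + 3·9 = 36
  a_7 = 1·36 + 0·9 + 3·9 = 63
  a_8 = 1·63 + 0·36 + 3·9 = 90
  a_9 = 1·90 + 0·63 + 3·36 = 198

1,0,3 ; 198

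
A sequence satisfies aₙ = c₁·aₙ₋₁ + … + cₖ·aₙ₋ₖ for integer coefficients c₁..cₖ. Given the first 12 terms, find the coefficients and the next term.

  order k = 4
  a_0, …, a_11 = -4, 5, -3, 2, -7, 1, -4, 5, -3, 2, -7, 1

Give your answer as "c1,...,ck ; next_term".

  a_4 = 1·2 + 0·-3 + -1·5 + 1·-4 = -7
  a_5 = 1·-7 + 0·2 + -1·-3 + 1·5 = 1
  a_6 = 1·1 + 0·-7 + -1·2 + 1·-3 = -4
  a_7 = 1·-4 + 0·1 + -1·-7 + 1·2 = 5
  a_8 = 1·5 + 0·-4 + -1·1 + 1·-7 = -3
  a_9 = 1·-3 + 0·5 + -1·-4 + 1·1 = 2
  a_10 = 1·2 + 0·-3 + -1·5 + 1·-4 = -7
  a_11 = 1·-7 + 0·2 + -1·-3 + 1·5 = 1
  a_12 = 1·1 + 0·-7 + -1·2 + 1·-3 = -4

1,0,-1,1 ; -4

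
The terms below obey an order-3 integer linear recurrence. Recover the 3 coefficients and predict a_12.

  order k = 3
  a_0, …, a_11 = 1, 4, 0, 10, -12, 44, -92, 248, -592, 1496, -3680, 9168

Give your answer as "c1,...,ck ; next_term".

  a_3 = -2·0 + 2·4 + 2·1 = 10
  a_4 = -2·10 + 2·0 + 2·4 = -12
  a_5 = -2·-12 + 2·10 + 2·0 = 44
  a_6 = -2·44 + 2·-12 + 2·10 = -92
  a_7 = -2·-92 + 2·44 + 2·-12 = 248
  a_8 = -2·248 + 2·-92 + 2·44 = -592
  a_9 = -2·-592 + 2·248 + 2·-92 = 1496
  a_10 = -2·1496 + 2·-592 + 2·248 = -3680
  a_11 = -2·-3680 + 2·1496 + 2·-592 = 9168
  a_12 = -2·9168 + 2·-3680 + 2·1496 = -22704

-2,2,2 ; -22704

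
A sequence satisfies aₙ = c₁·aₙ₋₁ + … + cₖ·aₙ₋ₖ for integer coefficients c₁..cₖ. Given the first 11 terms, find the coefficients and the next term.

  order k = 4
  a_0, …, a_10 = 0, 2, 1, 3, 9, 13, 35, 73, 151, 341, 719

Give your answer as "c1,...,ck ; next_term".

  a_4 = 1·3 + 2·1 + 2·2 + -2·0 = 9
  a_5 = 1·9 + 2·3 + 2·1 + -2·2 = 13
  a_6 = 1·13 + 2·9 + 2·3 + -2·1 = 35
  a_7 = 1·35 + 2·13 + 2·9 + -2·3 = 73
  a_8 = 1·73 + 2·35 + 2·13 + -2·9 = 151
  a_9 = 1·151 + 2·73 + 2·35 + -2·13 = 341
  a_10 = 1·341 + 2·151 + 2·73 + -2·35 = 719
  a_11 = 1·719 + 2·341 + 2·151 + -2·73 = 1557

1,2,2,-2 ; 1557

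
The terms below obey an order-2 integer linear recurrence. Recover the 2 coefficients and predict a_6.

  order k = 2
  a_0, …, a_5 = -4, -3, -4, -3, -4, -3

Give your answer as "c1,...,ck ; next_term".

  a_2 = 0·-3 + 1·-4 = -4
  a_3 = 0·-4 + 1·-3 = -3
  a_4 = 0·-3 + 1·-4 = -4
  a_5 = 0·-4 + 1·-3 = -3
  a_6 = 0·-3 + 1·-4 = -4

0,1 ; -4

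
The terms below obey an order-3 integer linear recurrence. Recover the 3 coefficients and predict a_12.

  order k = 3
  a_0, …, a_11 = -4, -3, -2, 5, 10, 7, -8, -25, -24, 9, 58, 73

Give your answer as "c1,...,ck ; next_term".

  a_3 = 1·-2 + -1·-3 + -1·-4 = 5
  a_4 = 1·5 + -1·-2 + -1·-3 = 10
  a_5 = 1·10 + -1·5 + -1·-2 = 7
  a_6 = 1·7 + -1·10 + -1·5 = -8
  a_7 = 1·-8 + -1·7 + -1·10 = -25
  a_8 = 1·-25 + -1·-8 + -1·7 = -24
  a_9 = 1·-24 + -1·-25 + -1·-8 = 9
  a_10 = 1·9 + -1·-24 + -1·-25 = 58
  a_11 = 1·58 + -1·9 + -1·-24 = 73
  a_12 = 1·73 + -1·58 + -1·9 = 6

1,-1,-1 ; 6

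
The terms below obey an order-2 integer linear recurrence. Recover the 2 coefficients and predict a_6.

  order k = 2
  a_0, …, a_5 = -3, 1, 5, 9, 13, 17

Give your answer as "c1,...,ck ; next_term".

  a_2 = 2·1 + -1·-3 = 5
  a_3 = 2·5 + -1·1 = 9
  a_4 = 2·9 + -1·5 = 13
  a_5 = 2·13 + -1·9 = 17
  a_6 = 2·17 + -1·13 = 21

2,-1 ; 21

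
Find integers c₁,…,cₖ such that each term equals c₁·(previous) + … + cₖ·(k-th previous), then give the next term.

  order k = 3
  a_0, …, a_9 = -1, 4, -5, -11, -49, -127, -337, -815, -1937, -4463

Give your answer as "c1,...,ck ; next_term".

3,0,-4 ; -10129

  a_3 = 3·-5 + 0·4 + -4·-1 = -11
  a_4 = 3·-11 + 0·-5 + -4·4 = -49
  a_5 = 3·-49 + 0·-11 + -4·-5 = -127
  a_6 = 3·-127 + 0·-49 + -4·-11 = -337
  a_7 = 3·-337 + 0·-127 + -4·-49 = -815
  a_8 = 3·-815 + 0·-337 + -4·-127 = -1937
  a_9 = 3·-1937 + 0·-815 + -4·-337 = -4463
  a_10 = 3·-4463 + 0·-1937 + -4·-815 = -10129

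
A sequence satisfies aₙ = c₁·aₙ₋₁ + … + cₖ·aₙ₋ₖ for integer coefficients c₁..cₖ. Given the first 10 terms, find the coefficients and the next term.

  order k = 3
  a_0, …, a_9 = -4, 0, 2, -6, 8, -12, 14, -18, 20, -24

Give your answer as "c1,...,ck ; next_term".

-1,1,1 ; 26

  a_3 = -1·2 + 1·0 + 1·-4 = -6
  a_4 = -1·-6 + 1·2 + 1·0 = 8
  a_5 = -1·8 + 1·-6 + 1·2 = -12
  a_6 = -1·-12 + 1·8 + 1·-6 = 14
  a_7 = -1·14 + 1·-12 + 1·8 = -18
  a_8 = -1·-18 + 1·14 + 1·-12 = 20
  a_9 = -1·20 + 1·-18 + 1·14 = -24
  a_10 = -1·-24 + 1·20 + 1·-18 = 26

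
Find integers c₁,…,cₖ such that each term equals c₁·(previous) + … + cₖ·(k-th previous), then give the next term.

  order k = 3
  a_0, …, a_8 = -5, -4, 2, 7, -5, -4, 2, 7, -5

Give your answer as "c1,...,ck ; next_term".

-1,-1,-1 ; -4

  a_3 = -1·2 + -1·-4 + -1·-5 = 7
  a_4 = -1·7 + -1·2 + -1·-4 = -5
  a_5 = -1·-5 + -1·7 + -1·2 = -4
  a_6 = -1·-4 + -1·-5 + -1·7 = 2
  a_7 = -1·2 + -1·-4 + -1·-5 = 7
  a_8 = -1·7 + -1·2 + -1·-4 = -5
  a_9 = -1·-5 + -1·7 + -1·2 = -4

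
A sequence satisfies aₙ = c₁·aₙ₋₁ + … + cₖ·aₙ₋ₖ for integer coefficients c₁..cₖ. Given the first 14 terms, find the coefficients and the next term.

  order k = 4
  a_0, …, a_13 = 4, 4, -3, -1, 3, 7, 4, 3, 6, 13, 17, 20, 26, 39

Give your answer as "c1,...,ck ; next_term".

1,0,0,1 ; 56

  a_4 = 1·-1 + 0·-3 + 0·4 + 1·4 = 3
  a_5 = 1·3 + 0·-1 + 0·-3 + 1·4 = 7
  a_6 = 1·7 + 0·3 + 0·-1 + 1·-3 = 4
  a_7 = 1·4 + 0·7 + 0·3 + 1·-1 = 3
  a_8 = 1·3 + 0·4 + 0·7 + 1·3 = 6
  a_9 = 1·6 + 0·3 + 0·4 + 1·7 = 13
  a_10 = 1·13 + 0·6 + 0·3 + 1·4 = 17
  a_11 = 1·17 + 0·13 + 0·6 + 1·3 = 20
  a_12 = 1·20 + 0·17 + 0·13 + 1·6 = 26
  a_13 = 1·26 + 0·20 + 0·17 + 1·13 = 39
  a_14 = 1·39 + 0·26 + 0·20 + 1·17 = 56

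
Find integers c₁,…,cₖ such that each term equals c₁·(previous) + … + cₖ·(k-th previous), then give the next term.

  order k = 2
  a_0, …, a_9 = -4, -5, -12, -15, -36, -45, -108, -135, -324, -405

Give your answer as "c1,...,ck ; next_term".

  a_2 = 0·-5 + 3·-4 = -12
  a_3 = 0·-12 + 3·-5 = -15
  a_4 = 0·-15 + 3·-12 = -36
  a_5 = 0·-36 + 3·-15 = -45
  a_6 = 0·-45 + 3·-36 = -108
  a_7 = 0·-108 + 3·-45 = -135
  a_8 = 0·-135 + 3·-108 = -324
  a_9 = 0·-324 + 3·-135 = -405
  a_10 = 0·-405 + 3·-324 = -972

0,3 ; -972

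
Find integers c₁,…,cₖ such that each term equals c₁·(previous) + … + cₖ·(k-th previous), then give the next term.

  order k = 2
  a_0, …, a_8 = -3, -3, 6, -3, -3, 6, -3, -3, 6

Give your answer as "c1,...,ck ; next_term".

-1,-1 ; -3

  a_2 = -1·-3 + -1·-3 = 6
  a_3 = -1·6 + -1·-3 = -3
  a_4 = -1·-3 + -1·6 = -3
  a_5 = -1·-3 + -1·-3 = 6
  a_6 = -1·6 + -1·-3 = -3
  a_7 = -1·-3 + -1·6 = -3
  a_8 = -1·-3 + -1·-3 = 6
  a_9 = -1·6 + -1·-3 = -3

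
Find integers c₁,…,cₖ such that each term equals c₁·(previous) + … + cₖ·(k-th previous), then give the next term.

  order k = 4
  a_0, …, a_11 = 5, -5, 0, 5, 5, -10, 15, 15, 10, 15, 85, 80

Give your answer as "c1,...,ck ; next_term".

  a_4 = 0·5 + 1·0 + 2·-5 + 3·5 = 5
  a_5 = 0·5 + 1·5 + 2·0 + 3·-5 = -10
  a_6 = 0·-10 + 1·5 + 2·5 + 3·0 = 15
  a_7 = 0·15 + 1·-10 + 2·5 + 3·5 = 15
  a_8 = 0·15 + 1·15 + 2·-10 + 3·5 = 10
  a_9 = 0·10 + 1·15 + 2·15 + 3·-10 = 15
  a_10 = 0·15 + 1·10 + 2·15 + 3·15 = 85
  a_11 = 0·85 + 1·15 + 2·10 + 3·15 = 80
  a_12 = 0·80 + 1·85 + 2·15 + 3·10 = 145

0,1,2,3 ; 145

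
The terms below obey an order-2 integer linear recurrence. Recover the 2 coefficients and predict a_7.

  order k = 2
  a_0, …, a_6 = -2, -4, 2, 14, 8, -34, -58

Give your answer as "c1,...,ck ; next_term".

  a_2 = 1·-4 + -3·-2 = 2
  a_3 = 1·2 + -3·-4 = 14
  a_4 = 1·14 + -3·2 = 8
  a_5 = 1·8 + -3·14 = -34
  a_6 = 1·-34 + -3·8 = -58
  a_7 = 1·-58 + -3·-34 = 44

1,-3 ; 44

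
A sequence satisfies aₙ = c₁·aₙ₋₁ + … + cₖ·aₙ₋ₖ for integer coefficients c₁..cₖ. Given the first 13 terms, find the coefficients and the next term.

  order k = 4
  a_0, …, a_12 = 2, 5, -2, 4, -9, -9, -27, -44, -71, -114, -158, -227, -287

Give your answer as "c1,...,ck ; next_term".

1,2,-1,-2 ; -355

  a_4 = 1·4 + 2·-2 + -1·5 + -2·2 = -9
  a_5 = 1·-9 + 2·4 + -1·-2 + -2·5 = -9
  a_6 = 1·-9 + 2·-9 + -1·4 + -2·-2 = -27
  a_7 = 1·-27 + 2·-9 + -1·-9 + -2·4 = -44
  a_8 = 1·-44 + 2·-27 + -1·-9 + -2·-9 = -71
  a_9 = 1·-71 + 2·-44 + -1·-27 + -2·-9 = -114
  a_10 = 1·-114 + 2·-71 + -1·-44 + -2·-27 = -158
  a_11 = 1·-158 + 2·-114 + -1·-71 + -2·-44 = -227
  a_12 = 1·-227 + 2·-158 + -1·-114 + -2·-71 = -287
  a_13 = 1·-287 + 2·-227 + -1·-158 + -2·-114 = -355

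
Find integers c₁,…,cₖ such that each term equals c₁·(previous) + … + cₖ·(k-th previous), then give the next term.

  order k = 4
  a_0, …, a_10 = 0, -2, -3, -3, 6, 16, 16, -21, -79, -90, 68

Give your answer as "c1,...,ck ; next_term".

  a_4 = 1·-3 + -1·-3 + -3·-2 + 1·0 = 6
  a_5 = 1·6 + -1·-3 + -3·-3 + 1·-2 = 16
  a_6 = 1·16 + -1·6 + -3·-3 + 1·-3 = 16
  a_7 = 1·16 + -1·16 + -3·6 + 1·-3 = -21
  a_8 = 1·-21 + -1·16 + -3·16 + 1·6 = -79
  a_9 = 1·-79 + -1·-21 + -3·16 + 1·16 = -90
  a_10 = 1·-90 + -1·-79 + -3·-21 + 1·16 = 68
  a_11 = 1·68 + -1·-90 + -3·-79 + 1·-21 = 374

1,-1,-3,1 ; 374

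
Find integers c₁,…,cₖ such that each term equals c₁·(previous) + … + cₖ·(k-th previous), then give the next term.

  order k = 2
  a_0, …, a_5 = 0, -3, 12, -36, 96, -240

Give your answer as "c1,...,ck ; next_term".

  a_2 = -4·-3 + -4·0 = 12
  a_3 = -4·12 + -4·-3 = -36
  a_4 = -4·-36 + -4·12 = 96
  a_5 = -4·96 + -4·-36 = -240
  a_6 = -4·-240 + -4·96 = 576

-4,-4 ; 576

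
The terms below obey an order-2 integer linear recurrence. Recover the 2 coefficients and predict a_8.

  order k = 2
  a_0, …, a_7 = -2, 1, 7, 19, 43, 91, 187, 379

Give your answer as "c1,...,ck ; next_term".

  a_2 = 3·1 + -2·-2 = 7
  a_3 = 3·7 + -2·1 = 19
  a_4 = 3·19 + -2·7 = 43
  a_5 = 3·43 + -2·19 = 91
  a_6 = 3·91 + -2·43 = 187
  a_7 = 3·187 + -2·91 = 379
  a_8 = 3·379 + -2·187 = 763

3,-2 ; 763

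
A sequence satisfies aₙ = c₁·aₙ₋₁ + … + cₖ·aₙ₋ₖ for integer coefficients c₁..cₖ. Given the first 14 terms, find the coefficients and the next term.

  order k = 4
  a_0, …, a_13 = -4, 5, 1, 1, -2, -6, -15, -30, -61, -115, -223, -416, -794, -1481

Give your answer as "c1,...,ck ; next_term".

1,3,-2,-1 ; -2808

  a_4 = 1·1 + 3·1 + -2·5 + -1·-4 = -2
  a_5 = 1·-2 + 3·1 + -2·1 + -1·5 = -6
  a_6 = 1·-6 + 3·-2 + -2·1 + -1·1 = -15
  a_7 = 1·-15 + 3·-6 + -2·-2 + -1·1 = -30
  a_8 = 1·-30 + 3·-15 + -2·-6 + -1·-2 = -61
  a_9 = 1·-61 + 3·-30 + -2·-15 + -1·-6 = -115
  a_10 = 1·-115 + 3·-61 + -2·-30 + -1·-15 = -223
  a_11 = 1·-223 + 3·-115 + -2·-61 + -1·-30 = -416
  a_12 = 1·-416 + 3·-223 + -2·-115 + -1·-61 = -794
  a_13 = 1·-794 + 3·-416 + -2·-223 + -1·-115 = -1481
  a_14 = 1·-1481 + 3·-794 + -2·-416 + -1·-223 = -2808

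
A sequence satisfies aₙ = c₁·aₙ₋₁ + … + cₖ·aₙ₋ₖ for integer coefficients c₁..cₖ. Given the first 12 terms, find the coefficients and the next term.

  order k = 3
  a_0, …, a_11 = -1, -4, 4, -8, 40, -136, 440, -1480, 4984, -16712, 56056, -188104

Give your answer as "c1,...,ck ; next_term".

  a_3 = -3·4 + 0·-4 + -4·-1 = -8
  a_4 = -3·-8 + 0·4 + -4·-4 = 40
  a_5 = -3·40 + 0·-8 + -4·4 = -136
  a_6 = -3·-136 + 0·40 + -4·-8 = 440
  a_7 = -3·440 + 0·-136 + -4·40 = -1480
  a_8 = -3·-1480 + 0·440 + -4·-136 = 4984
  a_9 = -3·4984 + 0·-1480 + -4·440 = -16712
  a_10 = -3·-16712 + 0·4984 + -4·-1480 = 56056
  a_11 = -3·56056 + 0·-16712 + -4·4984 = -188104
  a_12 = -3·-188104 + 0·56056 + -4·-16712 = 631160

-3,0,-4 ; 631160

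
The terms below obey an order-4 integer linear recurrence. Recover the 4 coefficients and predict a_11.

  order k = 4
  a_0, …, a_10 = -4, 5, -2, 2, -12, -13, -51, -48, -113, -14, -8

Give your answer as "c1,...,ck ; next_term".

  a_4 = 1·2 + 3·-2 + -4·5 + -3·-4 = -12
  a_5 = 1·-12 + 3·2 + -4·-2 + -3·5 = -13
  a_6 = 1·-13 + 3·-12 + -4·2 + -3·-2 = -51
  a_7 = 1·-51 + 3·-13 + -4·-12 + -3·2 = -48
  a_8 = 1·-48 + 3·-51 + -4·-13 + -3·-12 = -113
  a_9 = 1·-113 + 3·-48 + -4·-51 + -3·-13 = -14
  a_10 = 1·-14 + 3·-113 + -4·-48 + -3·-51 = -8
  a_11 = 1·-8 + 3·-14 + -4·-113 + -3·-48 = 546

1,3,-4,-3 ; 546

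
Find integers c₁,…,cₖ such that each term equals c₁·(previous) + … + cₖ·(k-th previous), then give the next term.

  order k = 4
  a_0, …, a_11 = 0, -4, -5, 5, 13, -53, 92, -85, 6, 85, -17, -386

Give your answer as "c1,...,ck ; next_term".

  a_4 = -3·5 + -4·-5 + -2·-4 + 1·0 = 13
  a_5 = -3·13 + -4·5 + -2·-5 + 1·-4 = -53
  a_6 = -3·-53 + -4·13 + -2·5 + 1·-5 = 92
  a_7 = -3·92 + -4·-53 + -2·13 + 1·5 = -85
  a_8 = -3·-85 + -4·92 + -2·-53 + 1·13 = 6
  a_9 = -3·6 + -4·-85 + -2·92 + 1·-53 = 85
  a_10 = -3·85 + -4·6 + -2·-85 + 1·92 = -17
  a_11 = -3·-17 + -4·85 + -2·6 + 1·-85 = -386
  a_12 = -3·-386 + -4·-17 + -2·85 + 1·6 = 1062

-3,-4,-2,1 ; 1062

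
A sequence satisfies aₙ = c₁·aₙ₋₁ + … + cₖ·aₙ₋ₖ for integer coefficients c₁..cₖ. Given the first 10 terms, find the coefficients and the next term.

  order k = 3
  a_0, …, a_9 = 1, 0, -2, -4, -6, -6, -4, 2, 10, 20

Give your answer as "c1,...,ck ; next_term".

1,1,-2 ; 26

  a_3 = 1·-2 + 1·0 + -2·1 = -4
  a_4 = 1·-4 + 1·-2 + -2·0 = -6
  a_5 = 1·-6 + 1·-4 + -2·-2 = -6
  a_6 = 1·-6 + 1·-6 + -2·-4 = -4
  a_7 = 1·-4 + 1·-6 + -2·-6 = 2
  a_8 = 1·2 + 1·-4 + -2·-6 = 10
  a_9 = 1·10 + 1·2 + -2·-4 = 20
  a_10 = 1·20 + 1·10 + -2·2 = 26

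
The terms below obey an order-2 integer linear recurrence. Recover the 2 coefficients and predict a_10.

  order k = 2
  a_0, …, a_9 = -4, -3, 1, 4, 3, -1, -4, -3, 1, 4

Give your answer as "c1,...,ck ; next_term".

1,-1 ; 3

  a_2 = 1·-3 + -1·-4 = 1
  a_3 = 1·1 + -1·-3 = 4
  a_4 = 1·4 + -1·1 = 3
  a_5 = 1·3 + -1·4 = -1
  a_6 = 1·-1 + -1·3 = -4
  a_7 = 1·-4 + -1·-1 = -3
  a_8 = 1·-3 + -1·-4 = 1
  a_9 = 1·1 + -1·-3 = 4
  a_10 = 1·4 + -1·1 = 3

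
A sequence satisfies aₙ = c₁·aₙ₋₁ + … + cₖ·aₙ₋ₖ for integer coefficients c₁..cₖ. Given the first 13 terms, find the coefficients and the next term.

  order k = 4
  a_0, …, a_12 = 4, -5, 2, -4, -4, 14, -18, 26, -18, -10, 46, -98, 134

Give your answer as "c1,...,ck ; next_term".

-1,0,0,-2 ; -114

  a_4 = -1·-4 + 0·2 + 0·-5 + -2·4 = -4
  a_5 = -1·-4 + 0·-4 + 0·2 + -2·-5 = 14
  a_6 = -1·14 + 0·-4 + 0·-4 + -2·2 = -18
  a_7 = -1·-18 + 0·14 + 0·-4 + -2·-4 = 26
  a_8 = -1·26 + 0·-18 + 0·14 + -2·-4 = -18
  a_9 = -1·-18 + 0·26 + 0·-18 + -2·14 = -10
  a_10 = -1·-10 + 0·-18 + 0·26 + -2·-18 = 46
  a_11 = -1·46 + 0·-10 + 0·-18 + -2·26 = -98
  a_12 = -1·-98 + 0·46 + 0·-10 + -2·-18 = 134
  a_13 = -1·134 + 0·-98 + 0·46 + -2·-10 = -114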